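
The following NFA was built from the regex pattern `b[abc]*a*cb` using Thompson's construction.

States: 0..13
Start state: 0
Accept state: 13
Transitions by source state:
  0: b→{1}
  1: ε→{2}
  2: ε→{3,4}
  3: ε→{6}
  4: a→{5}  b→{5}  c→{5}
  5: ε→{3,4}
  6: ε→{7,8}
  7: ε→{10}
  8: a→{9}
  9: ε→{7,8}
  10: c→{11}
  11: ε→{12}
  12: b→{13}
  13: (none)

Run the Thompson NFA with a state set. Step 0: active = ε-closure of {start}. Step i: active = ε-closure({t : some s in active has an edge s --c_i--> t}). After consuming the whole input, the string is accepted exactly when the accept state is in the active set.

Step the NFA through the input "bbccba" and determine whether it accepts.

start: ε-closure({0}) = {0}
'b' @ 1: {1,2,3,4,6,7,8,10}
'b' @ 2: {3,4,5,6,7,8,10}
'c' @ 3: {3,4,5,6,7,8,10,11,12}
'c' @ 4: {3,4,5,6,7,8,10,11,12}
'b' @ 5: {3,4,5,6,7,8,10,13}  (accept∈set)
'a' @ 6: {3,4,5,6,7,8,9,10}
final: {3,4,5,6,7,8,9,10}; accept 13 not in set

Answer: REJECT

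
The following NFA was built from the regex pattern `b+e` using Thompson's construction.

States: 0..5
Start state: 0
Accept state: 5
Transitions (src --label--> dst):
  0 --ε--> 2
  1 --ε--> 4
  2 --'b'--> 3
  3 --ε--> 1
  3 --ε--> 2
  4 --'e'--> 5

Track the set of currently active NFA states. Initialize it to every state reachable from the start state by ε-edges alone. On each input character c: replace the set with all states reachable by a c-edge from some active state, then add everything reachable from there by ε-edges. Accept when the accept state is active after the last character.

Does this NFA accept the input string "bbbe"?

S₀ = ε-closure({0}) = {0,2}
'b' @ 1: {1,2,3,4}
'b' @ 2: {1,2,3,4}
'b' @ 3: {1,2,3,4}
'e' @ 4: {5}  (accept∈set)
final: {5}; accept 5 in set

Answer: ACCEPT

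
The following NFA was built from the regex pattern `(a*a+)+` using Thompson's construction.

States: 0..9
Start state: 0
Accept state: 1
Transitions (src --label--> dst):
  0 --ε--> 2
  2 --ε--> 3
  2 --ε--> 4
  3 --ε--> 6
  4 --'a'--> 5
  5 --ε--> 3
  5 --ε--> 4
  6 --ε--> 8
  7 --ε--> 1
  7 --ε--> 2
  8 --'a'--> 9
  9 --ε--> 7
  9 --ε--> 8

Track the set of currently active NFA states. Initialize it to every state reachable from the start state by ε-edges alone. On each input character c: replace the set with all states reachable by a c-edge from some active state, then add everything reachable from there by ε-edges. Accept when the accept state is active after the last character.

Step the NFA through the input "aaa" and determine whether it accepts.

Answer: ACCEPT

Steps:
S₀ = ε-closure({0}) = {0,2,3,4,6,8}
'a' @ 1: {1,2,3,4,5,6,7,8,9}  ✓accept
'a' @ 2: {1,2,3,4,5,6,7,8,9}  ✓accept
'a' @ 3: {1,2,3,4,5,6,7,8,9}  ✓accept
end set {1,2,3,4,5,6,7,8,9} — state 1 in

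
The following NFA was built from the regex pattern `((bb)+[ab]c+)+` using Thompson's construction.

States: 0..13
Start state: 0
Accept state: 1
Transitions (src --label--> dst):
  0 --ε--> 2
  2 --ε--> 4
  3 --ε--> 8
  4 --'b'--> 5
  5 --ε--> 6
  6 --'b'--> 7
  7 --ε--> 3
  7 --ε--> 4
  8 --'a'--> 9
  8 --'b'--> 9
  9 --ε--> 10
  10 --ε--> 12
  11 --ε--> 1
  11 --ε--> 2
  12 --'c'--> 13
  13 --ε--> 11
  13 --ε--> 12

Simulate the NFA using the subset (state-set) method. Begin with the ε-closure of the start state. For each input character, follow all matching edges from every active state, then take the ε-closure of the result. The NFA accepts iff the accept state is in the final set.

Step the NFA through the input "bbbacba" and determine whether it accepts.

Answer: REJECT

Trace:
start: ε-closure({0}) = {0,2,4}
'b' @ 1: {5,6}
'b' @ 2: {3,4,7,8}
'b' @ 3: {5,6,9,10,12}
'a' @ 4: {}  — state set empty
rest 'cba' ignored (set empty)
after full input: {}  (accept=1 not in)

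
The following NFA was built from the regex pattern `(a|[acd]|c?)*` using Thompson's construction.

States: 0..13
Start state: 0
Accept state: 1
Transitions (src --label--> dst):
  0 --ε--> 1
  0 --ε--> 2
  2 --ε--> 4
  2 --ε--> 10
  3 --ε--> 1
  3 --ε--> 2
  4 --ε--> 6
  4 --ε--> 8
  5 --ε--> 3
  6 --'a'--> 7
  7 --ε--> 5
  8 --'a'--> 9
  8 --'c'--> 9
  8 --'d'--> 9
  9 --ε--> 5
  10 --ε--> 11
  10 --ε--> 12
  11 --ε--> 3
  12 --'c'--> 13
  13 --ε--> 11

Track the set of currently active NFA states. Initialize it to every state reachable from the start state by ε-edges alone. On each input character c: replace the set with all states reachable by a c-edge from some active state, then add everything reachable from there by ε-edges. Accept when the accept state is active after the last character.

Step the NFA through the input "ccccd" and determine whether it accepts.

Answer: ACCEPT

Derivation:
initial (ε-close {0}): {0,1,2,3,4,6,8,10,11,12}
'c' @ 1: {1,2,3,4,5,6,8,9,10,11,12,13}  (accept∈set)
'c' @ 2: {1,2,3,4,5,6,8,9,10,11,12,13}  (accept∈set)
'c' @ 3: {1,2,3,4,5,6,8,9,10,11,12,13}  (accept∈set)
'c' @ 4: {1,2,3,4,5,6,8,9,10,11,12,13}  (accept∈set)
'd' @ 5: {1,2,3,4,5,6,8,9,10,11,12}  (accept∈set)
after full input: {1,2,3,4,5,6,8,9,10,11,12}  (accept=1 in)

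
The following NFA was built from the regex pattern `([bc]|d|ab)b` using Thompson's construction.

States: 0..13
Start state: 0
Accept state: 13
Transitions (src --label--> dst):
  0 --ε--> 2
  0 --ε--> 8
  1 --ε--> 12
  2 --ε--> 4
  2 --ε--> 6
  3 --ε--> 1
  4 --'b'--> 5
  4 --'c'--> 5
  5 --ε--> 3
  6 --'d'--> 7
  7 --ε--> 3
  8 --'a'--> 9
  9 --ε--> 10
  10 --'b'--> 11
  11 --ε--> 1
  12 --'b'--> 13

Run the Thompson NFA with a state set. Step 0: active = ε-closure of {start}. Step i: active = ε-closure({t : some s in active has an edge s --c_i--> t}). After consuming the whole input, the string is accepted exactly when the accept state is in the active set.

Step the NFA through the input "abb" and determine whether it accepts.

Answer: ACCEPT

Steps:
S₀ = ε-closure({0}) = {0,2,4,6,8}
'a' @ 1: {9,10}
'b' @ 2: {1,11,12}
'b' @ 3: {13}  ✓accept
after full input: {13}  (accept=13 in)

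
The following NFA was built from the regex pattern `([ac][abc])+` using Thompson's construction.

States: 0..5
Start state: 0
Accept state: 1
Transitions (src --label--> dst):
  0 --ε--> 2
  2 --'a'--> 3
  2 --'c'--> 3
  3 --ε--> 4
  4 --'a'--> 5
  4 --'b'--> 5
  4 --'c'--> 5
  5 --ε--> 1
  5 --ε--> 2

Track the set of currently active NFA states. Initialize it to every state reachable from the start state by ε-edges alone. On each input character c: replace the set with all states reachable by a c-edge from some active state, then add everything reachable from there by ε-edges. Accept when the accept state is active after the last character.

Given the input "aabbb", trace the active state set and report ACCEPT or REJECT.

start: ε-closure({0}) = {0,2}
'a' @ 1: {3,4}
'a' @ 2: {1,2,5}  (accept∈set)
'b' @ 3: {}  — state set empty
rest 'bb' ignored (set empty)
end set {} — state 1 not in

Answer: REJECT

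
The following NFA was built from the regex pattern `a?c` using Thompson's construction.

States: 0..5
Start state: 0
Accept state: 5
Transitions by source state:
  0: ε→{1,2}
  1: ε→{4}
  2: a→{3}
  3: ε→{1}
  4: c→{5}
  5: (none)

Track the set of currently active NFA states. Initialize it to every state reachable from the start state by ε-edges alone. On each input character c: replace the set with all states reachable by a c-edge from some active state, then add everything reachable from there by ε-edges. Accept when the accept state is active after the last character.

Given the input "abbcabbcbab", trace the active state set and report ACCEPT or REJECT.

Answer: REJECT

Trace:
initial (ε-close {0}): {0,1,2,4}
'a' @ 1: {1,3,4}
'b' @ 2: {}  — state set empty
rest 'bcabbcbab' ignored (set empty)
final: {}; accept 5 not in set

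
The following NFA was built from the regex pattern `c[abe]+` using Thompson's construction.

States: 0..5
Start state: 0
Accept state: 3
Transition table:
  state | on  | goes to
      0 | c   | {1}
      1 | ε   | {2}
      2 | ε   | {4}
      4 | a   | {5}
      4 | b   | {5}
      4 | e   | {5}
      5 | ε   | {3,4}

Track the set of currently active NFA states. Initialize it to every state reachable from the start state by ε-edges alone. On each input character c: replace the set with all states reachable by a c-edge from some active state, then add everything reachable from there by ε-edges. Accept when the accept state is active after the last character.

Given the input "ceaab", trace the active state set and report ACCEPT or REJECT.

Answer: ACCEPT

Steps:
S₀ = ε-closure({0}) = {0}
'c' @ 1: {1,2,4}
'e' @ 2: {3,4,5}  ✓accept
'a' @ 3: {3,4,5}  ✓accept
'a' @ 4: {3,4,5}  ✓accept
'b' @ 5: {3,4,5}  ✓accept
after full input: {3,4,5}  (accept=3 in)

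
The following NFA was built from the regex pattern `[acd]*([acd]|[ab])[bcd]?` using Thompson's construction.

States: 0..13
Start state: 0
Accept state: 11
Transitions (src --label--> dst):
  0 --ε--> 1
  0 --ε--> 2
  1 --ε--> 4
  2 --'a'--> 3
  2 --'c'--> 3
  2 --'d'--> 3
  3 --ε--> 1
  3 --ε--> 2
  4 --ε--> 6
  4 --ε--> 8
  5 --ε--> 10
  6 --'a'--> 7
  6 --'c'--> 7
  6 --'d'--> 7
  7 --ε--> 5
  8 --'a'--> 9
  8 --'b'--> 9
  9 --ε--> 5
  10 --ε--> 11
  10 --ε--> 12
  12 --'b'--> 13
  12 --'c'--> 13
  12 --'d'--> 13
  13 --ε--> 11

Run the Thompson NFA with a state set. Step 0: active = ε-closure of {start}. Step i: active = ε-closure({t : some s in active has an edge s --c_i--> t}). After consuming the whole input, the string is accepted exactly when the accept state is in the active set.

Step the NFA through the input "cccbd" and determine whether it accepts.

Answer: ACCEPT

Derivation:
S₀ = ε-closure({0}) = {0,1,2,4,6,8}
'c' @ 1: {1,2,3,4,5,6,7,8,10,11,12}  (accept∈set)
'c' @ 2: {1,2,3,4,5,6,7,8,10,11,12,13}  (accept∈set)
'c' @ 3: {1,2,3,4,5,6,7,8,10,11,12,13}  (accept∈set)
'b' @ 4: {5,9,10,11,12,13}  (accept∈set)
'd' @ 5: {11,13}  (accept∈set)
end set {11,13} — state 11 in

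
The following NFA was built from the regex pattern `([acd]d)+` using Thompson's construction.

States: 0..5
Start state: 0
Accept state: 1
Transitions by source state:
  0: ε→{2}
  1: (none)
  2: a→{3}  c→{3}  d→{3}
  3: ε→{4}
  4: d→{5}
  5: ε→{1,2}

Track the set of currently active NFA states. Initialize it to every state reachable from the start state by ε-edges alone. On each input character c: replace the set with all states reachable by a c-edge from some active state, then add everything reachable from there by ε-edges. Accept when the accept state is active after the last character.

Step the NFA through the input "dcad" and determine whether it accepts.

Answer: REJECT

Trace:
S₀ = ε-closure({0}) = {0,2}
'd' @ 1: {3,4}
'c' @ 2: {}  — no active states
rest 'ad' ignored (set empty)
after full input: {}  (accept=1 not in)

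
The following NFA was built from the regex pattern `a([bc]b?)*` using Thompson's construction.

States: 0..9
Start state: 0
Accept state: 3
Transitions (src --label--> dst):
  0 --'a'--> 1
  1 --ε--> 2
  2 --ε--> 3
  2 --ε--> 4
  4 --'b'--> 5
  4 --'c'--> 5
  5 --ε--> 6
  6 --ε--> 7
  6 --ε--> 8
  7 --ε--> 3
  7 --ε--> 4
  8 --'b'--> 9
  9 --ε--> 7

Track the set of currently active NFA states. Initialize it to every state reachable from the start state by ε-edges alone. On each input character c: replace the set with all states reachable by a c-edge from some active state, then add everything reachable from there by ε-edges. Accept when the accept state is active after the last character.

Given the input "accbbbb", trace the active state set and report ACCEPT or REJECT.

Answer: ACCEPT

Steps:
S₀ = ε-closure({0}) = {0}
'a' @ 1: {1,2,3,4}  [accepting]
'c' @ 2: {3,4,5,6,7,8}  [accepting]
'c' @ 3: {3,4,5,6,7,8}  [accepting]
'b' @ 4: {3,4,5,6,7,8,9}  [accepting]
'b' @ 5: {3,4,5,6,7,8,9}  [accepting]
'b' @ 6: {3,4,5,6,7,8,9}  [accepting]
'b' @ 7: {3,4,5,6,7,8,9}  [accepting]
final: {3,4,5,6,7,8,9}; accept 3 in set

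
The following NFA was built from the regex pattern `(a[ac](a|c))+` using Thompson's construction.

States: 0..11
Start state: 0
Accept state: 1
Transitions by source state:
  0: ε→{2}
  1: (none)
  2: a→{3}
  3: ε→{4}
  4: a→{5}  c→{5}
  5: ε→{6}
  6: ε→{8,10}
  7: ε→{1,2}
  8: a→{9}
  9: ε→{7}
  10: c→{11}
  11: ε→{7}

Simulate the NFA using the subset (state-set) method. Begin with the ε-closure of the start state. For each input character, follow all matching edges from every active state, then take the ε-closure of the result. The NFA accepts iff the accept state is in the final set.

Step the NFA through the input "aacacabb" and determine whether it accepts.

S₀ = ε-closure({0}) = {0,2}
'a' @ 1: {3,4}
'a' @ 2: {5,6,8,10}
'c' @ 3: {1,2,7,11}  [accepting]
'a' @ 4: {3,4}
'c' @ 5: {5,6,8,10}
'a' @ 6: {1,2,7,9}  [accepting]
'b' @ 7: {}  — state set empty
rest 'b' ignored (set empty)
after full input: {}  (accept=1 not in)

Answer: REJECT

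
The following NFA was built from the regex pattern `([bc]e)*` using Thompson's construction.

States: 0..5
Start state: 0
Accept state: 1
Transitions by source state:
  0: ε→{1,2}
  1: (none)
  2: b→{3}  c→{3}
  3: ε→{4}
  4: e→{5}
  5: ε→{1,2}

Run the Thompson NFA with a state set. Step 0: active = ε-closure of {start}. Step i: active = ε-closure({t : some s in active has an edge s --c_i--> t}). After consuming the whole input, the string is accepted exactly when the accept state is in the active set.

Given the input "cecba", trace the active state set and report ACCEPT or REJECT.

initial (ε-close {0}): {0,1,2}
'c' @ 1: {3,4}
'e' @ 2: {1,2,5}  ✓accept
'c' @ 3: {3,4}
'b' @ 4: {}  — state set empty
rest 'a' ignored (set empty)
end set {} — state 1 not in

Answer: REJECT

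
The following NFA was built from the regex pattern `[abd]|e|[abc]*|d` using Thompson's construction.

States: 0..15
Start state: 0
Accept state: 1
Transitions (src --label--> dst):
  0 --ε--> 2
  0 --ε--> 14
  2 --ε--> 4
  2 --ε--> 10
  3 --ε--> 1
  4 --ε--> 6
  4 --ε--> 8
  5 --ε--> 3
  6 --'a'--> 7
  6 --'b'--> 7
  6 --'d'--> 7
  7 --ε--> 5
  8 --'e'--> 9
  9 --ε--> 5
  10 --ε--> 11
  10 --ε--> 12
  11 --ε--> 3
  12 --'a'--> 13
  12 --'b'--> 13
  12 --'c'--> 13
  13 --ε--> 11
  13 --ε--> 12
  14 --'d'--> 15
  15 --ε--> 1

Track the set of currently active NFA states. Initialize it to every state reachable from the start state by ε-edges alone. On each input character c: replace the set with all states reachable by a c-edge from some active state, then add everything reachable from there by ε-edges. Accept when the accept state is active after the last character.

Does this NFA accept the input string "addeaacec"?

initial (ε-close {0}): {0,1,2,3,4,6,8,10,11,12,14}
'a' @ 1: {1,3,5,7,11,12,13}  ✓accept
'd' @ 2: {}  — state set empty
rest 'deaacec' ignored (set empty)
end set {} — state 1 not in

Answer: REJECT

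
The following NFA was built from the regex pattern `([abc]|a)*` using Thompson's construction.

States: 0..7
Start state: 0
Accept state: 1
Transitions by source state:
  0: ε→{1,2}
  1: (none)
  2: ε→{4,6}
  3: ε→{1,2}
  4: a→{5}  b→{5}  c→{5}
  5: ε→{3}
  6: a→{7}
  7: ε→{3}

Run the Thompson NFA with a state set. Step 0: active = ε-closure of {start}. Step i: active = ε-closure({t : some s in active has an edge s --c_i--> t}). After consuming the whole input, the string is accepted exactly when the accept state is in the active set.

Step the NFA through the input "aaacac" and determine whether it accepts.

Answer: ACCEPT

Steps:
start: ε-closure({0}) = {0,1,2,4,6}
'a' @ 1: {1,2,3,4,5,6,7}  ✓accept
'a' @ 2: {1,2,3,4,5,6,7}  ✓accept
'a' @ 3: {1,2,3,4,5,6,7}  ✓accept
'c' @ 4: {1,2,3,4,5,6}  ✓accept
'a' @ 5: {1,2,3,4,5,6,7}  ✓accept
'c' @ 6: {1,2,3,4,5,6}  ✓accept
final: {1,2,3,4,5,6}; accept 1 in set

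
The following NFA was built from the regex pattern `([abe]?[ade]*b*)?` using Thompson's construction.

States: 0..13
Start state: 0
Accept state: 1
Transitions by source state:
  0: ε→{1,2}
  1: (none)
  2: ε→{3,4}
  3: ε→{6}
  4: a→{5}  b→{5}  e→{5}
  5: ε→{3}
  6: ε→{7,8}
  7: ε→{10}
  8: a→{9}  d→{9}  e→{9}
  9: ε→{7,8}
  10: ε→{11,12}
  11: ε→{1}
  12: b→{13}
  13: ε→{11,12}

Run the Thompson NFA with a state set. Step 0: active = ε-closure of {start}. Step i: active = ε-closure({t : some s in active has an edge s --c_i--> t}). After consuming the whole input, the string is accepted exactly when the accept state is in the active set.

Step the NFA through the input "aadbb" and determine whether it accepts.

start: ε-closure({0}) = {0,1,2,3,4,6,7,8,10,11,12}
'a' @ 1: {1,3,5,6,7,8,9,10,11,12}  (accept∈set)
'a' @ 2: {1,7,8,9,10,11,12}  (accept∈set)
'd' @ 3: {1,7,8,9,10,11,12}  (accept∈set)
'b' @ 4: {1,11,12,13}  (accept∈set)
'b' @ 5: {1,11,12,13}  (accept∈set)
final: {1,11,12,13}; accept 1 in set

Answer: ACCEPT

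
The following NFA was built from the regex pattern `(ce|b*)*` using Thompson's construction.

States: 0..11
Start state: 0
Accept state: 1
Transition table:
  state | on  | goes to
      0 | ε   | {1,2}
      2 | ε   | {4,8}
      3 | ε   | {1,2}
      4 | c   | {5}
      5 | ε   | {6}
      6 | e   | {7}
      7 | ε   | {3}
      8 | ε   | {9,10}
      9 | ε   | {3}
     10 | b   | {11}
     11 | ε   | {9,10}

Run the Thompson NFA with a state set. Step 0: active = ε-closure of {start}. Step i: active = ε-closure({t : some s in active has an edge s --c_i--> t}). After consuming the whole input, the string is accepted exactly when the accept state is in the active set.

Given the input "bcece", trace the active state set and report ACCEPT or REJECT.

start: ε-closure({0}) = {0,1,2,3,4,8,9,10}
'b' @ 1: {1,2,3,4,8,9,10,11}  ✓accept
'c' @ 2: {5,6}
'e' @ 3: {1,2,3,4,7,8,9,10}  ✓accept
'c' @ 4: {5,6}
'e' @ 5: {1,2,3,4,7,8,9,10}  ✓accept
end set {1,2,3,4,7,8,9,10} — state 1 in

Answer: ACCEPT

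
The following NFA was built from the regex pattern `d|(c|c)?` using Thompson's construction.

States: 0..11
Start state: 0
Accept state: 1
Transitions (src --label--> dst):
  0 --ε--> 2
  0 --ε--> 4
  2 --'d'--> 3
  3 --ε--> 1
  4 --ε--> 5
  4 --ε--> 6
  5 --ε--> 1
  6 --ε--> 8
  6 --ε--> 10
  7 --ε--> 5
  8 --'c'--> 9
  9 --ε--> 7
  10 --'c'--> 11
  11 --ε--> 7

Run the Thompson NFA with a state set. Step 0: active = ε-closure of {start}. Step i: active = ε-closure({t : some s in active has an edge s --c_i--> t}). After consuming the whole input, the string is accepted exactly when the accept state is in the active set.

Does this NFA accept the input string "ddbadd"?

start: ε-closure({0}) = {0,1,2,4,5,6,8,10}
'd' @ 1: {1,3}  [accepting]
'd' @ 2: {}  — dead — no transitions
rest 'badd' ignored (set empty)
after full input: {}  (accept=1 not in)

Answer: REJECT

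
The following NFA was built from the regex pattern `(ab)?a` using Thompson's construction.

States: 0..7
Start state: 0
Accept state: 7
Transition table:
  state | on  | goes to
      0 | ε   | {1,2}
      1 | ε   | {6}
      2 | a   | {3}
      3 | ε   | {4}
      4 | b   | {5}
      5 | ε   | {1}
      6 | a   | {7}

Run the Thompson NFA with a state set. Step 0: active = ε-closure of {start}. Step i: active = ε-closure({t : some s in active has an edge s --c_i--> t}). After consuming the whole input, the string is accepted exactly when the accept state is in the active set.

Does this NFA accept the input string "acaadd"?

Answer: REJECT

Trace:
S₀ = ε-closure({0}) = {0,1,2,6}
'a' @ 1: {3,4,7}  ✓accept
'c' @ 2: {}  — no active states
rest 'aadd' ignored (set empty)
final: {}; accept 7 not in set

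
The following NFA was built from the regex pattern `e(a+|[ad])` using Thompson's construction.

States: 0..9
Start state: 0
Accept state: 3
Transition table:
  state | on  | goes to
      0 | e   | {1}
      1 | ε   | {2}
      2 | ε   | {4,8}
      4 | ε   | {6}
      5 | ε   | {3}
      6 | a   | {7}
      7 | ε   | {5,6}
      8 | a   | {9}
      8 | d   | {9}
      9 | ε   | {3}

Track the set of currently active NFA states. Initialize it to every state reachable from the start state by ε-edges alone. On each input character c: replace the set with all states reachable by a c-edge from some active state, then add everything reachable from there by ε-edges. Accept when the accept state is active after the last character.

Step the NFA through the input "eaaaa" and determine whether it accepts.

initial (ε-close {0}): {0}
'e' @ 1: {1,2,4,6,8}
'a' @ 2: {3,5,6,7,9}  (accept∈set)
'a' @ 3: {3,5,6,7}  (accept∈set)
'a' @ 4: {3,5,6,7}  (accept∈set)
'a' @ 5: {3,5,6,7}  (accept∈set)
final: {3,5,6,7}; accept 3 in set

Answer: ACCEPT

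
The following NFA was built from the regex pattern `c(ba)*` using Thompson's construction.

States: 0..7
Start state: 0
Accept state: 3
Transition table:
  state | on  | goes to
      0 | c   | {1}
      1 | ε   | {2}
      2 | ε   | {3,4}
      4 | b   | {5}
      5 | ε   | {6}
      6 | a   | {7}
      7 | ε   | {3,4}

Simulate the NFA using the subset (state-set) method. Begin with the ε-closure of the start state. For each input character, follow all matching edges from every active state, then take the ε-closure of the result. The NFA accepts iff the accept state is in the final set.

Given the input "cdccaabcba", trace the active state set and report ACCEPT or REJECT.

Answer: REJECT

Steps:
initial (ε-close {0}): {0}
'c' @ 1: {1,2,3,4}  [accepting]
'd' @ 2: {}  — state set empty
rest 'ccaabcba' ignored (set empty)
end set {} — state 3 not in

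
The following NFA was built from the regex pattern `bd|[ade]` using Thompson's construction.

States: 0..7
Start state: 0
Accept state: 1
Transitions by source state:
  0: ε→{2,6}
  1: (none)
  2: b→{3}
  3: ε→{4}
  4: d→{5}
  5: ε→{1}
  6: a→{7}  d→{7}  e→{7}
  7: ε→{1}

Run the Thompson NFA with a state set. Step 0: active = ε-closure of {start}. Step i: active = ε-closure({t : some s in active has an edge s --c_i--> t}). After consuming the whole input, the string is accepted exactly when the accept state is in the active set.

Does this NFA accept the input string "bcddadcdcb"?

initial (ε-close {0}): {0,2,6}
'b' @ 1: {3,4}
'c' @ 2: {}  — no active states
rest 'ddadcdcb' ignored (set empty)
final: {}; accept 1 not in set

Answer: REJECT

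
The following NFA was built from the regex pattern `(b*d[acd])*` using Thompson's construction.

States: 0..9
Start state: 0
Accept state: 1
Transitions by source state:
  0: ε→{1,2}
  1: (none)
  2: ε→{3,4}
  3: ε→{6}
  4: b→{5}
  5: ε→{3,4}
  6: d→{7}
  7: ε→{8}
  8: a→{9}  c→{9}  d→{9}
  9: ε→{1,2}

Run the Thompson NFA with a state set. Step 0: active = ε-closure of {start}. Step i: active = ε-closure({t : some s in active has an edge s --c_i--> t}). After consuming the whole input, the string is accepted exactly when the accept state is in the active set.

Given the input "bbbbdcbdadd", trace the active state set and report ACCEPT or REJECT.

Answer: ACCEPT

Trace:
S₀ = ε-closure({0}) = {0,1,2,3,4,6}
'b' @ 1: {3,4,5,6}
'b' @ 2: {3,4,5,6}
'b' @ 3: {3,4,5,6}
'b' @ 4: {3,4,5,6}
'd' @ 5: {7,8}
'c' @ 6: {1,2,3,4,6,9}  (accept∈set)
'b' @ 7: {3,4,5,6}
'd' @ 8: {7,8}
'a' @ 9: {1,2,3,4,6,9}  (accept∈set)
'd' @ 10: {7,8}
'd' @ 11: {1,2,3,4,6,9}  (accept∈set)
after full input: {1,2,3,4,6,9}  (accept=1 in)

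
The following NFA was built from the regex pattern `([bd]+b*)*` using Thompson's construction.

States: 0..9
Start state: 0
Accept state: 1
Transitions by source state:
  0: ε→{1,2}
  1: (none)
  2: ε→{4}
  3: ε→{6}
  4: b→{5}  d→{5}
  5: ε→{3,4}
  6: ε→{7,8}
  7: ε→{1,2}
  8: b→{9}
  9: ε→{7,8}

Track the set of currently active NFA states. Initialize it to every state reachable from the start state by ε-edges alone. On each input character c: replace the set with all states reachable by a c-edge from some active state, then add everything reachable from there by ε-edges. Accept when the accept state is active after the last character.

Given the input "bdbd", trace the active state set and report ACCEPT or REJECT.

Answer: ACCEPT

Trace:
initial (ε-close {0}): {0,1,2,4}
'b' @ 1: {1,2,3,4,5,6,7,8}  ✓accept
'd' @ 2: {1,2,3,4,5,6,7,8}  ✓accept
'b' @ 3: {1,2,3,4,5,6,7,8,9}  ✓accept
'd' @ 4: {1,2,3,4,5,6,7,8}  ✓accept
end set {1,2,3,4,5,6,7,8} — state 1 in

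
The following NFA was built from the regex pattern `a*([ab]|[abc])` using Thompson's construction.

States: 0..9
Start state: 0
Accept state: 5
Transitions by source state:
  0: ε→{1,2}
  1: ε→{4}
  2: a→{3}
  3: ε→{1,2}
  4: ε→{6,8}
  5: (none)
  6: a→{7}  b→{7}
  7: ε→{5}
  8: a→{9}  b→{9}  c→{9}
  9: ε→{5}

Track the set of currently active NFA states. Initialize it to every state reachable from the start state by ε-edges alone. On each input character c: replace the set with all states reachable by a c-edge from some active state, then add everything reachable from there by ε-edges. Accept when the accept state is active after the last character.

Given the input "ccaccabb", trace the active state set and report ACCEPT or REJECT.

initial (ε-close {0}): {0,1,2,4,6,8}
'c' @ 1: {5,9}  [accepting]
'c' @ 2: {}  — dead — no transitions
rest 'accabb' ignored (set empty)
end set {} — state 5 not in

Answer: REJECT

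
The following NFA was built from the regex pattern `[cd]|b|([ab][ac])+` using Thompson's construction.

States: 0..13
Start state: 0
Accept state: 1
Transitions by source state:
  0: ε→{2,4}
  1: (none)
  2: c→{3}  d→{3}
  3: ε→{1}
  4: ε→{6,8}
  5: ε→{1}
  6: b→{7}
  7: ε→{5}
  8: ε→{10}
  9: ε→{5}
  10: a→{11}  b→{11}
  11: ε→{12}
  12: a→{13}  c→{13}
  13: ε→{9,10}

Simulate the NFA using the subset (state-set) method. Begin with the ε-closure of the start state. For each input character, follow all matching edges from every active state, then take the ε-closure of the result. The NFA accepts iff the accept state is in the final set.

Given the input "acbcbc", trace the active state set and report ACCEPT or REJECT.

start: ε-closure({0}) = {0,2,4,6,8,10}
'a' @ 1: {11,12}
'c' @ 2: {1,5,9,10,13}  [accepting]
'b' @ 3: {11,12}
'c' @ 4: {1,5,9,10,13}  [accepting]
'b' @ 5: {11,12}
'c' @ 6: {1,5,9,10,13}  [accepting]
after full input: {1,5,9,10,13}  (accept=1 in)

Answer: ACCEPT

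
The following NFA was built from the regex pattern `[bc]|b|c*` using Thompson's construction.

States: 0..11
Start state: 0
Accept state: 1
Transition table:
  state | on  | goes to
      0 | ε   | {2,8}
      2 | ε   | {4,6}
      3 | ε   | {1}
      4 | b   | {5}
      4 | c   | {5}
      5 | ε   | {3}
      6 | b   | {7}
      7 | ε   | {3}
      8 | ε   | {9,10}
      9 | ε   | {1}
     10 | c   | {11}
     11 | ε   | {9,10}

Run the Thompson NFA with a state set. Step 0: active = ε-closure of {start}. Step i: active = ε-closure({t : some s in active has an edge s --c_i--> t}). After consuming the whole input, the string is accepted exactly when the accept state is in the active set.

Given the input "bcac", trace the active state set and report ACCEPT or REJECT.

start: ε-closure({0}) = {0,1,2,4,6,8,9,10}
'b' @ 1: {1,3,5,7}  ✓accept
'c' @ 2: {}  — no active states
rest 'ac' ignored (set empty)
final: {}; accept 1 not in set

Answer: REJECT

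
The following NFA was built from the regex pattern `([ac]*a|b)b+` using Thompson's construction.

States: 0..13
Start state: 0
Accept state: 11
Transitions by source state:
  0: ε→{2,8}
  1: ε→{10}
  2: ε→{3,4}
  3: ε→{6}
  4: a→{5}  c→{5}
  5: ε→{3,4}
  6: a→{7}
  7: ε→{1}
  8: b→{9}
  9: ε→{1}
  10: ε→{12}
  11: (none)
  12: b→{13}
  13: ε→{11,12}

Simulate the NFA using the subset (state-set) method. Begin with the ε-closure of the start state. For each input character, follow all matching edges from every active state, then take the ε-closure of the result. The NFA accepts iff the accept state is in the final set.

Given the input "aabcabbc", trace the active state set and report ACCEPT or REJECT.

Answer: REJECT

Steps:
start: ε-closure({0}) = {0,2,3,4,6,8}
'a' @ 1: {1,3,4,5,6,7,10,12}
'a' @ 2: {1,3,4,5,6,7,10,12}
'b' @ 3: {11,12,13}  (accept∈set)
'c' @ 4: {}  — dead — no transitions
rest 'abbc' ignored (set empty)
after full input: {}  (accept=11 not in)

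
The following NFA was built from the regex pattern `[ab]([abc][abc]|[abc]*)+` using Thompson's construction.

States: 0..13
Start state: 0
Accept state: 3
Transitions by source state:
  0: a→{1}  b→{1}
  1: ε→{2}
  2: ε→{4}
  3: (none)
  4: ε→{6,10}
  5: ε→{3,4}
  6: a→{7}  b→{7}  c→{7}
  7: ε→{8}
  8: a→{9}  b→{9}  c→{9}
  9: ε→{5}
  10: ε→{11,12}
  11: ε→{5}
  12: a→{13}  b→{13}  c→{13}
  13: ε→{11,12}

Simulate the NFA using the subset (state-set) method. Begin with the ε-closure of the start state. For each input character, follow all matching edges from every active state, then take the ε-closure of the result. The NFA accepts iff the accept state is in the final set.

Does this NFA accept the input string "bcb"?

Answer: ACCEPT

Trace:
start: ε-closure({0}) = {0}
'b' @ 1: {1,2,3,4,5,6,10,11,12}  ✓accept
'c' @ 2: {3,4,5,6,7,8,10,11,12,13}  ✓accept
'b' @ 3: {3,4,5,6,7,8,9,10,11,12,13}  ✓accept
final: {3,4,5,6,7,8,9,10,11,12,13}; accept 3 in set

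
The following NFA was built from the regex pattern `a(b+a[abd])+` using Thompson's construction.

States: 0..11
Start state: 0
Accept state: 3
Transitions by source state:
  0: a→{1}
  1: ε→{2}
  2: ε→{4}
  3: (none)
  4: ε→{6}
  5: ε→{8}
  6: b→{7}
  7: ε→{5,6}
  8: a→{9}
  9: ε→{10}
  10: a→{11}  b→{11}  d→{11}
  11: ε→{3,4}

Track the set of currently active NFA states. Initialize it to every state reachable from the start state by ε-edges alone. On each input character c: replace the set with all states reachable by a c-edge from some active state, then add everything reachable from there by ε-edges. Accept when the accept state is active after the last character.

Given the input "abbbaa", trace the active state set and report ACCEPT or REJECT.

Answer: ACCEPT

Steps:
S₀ = ε-closure({0}) = {0}
'a' @ 1: {1,2,4,6}
'b' @ 2: {5,6,7,8}
'b' @ 3: {5,6,7,8}
'b' @ 4: {5,6,7,8}
'a' @ 5: {9,10}
'a' @ 6: {3,4,6,11}  (accept∈set)
after full input: {3,4,6,11}  (accept=3 in)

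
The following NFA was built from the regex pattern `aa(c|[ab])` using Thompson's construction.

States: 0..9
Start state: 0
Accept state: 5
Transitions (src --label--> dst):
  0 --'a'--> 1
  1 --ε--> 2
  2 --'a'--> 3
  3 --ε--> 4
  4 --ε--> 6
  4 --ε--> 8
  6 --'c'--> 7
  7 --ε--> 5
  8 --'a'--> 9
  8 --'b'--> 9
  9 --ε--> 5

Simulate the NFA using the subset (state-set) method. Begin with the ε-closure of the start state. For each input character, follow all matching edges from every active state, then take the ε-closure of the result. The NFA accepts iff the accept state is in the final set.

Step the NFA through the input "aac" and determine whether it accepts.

S₀ = ε-closure({0}) = {0}
'a' @ 1: {1,2}
'a' @ 2: {3,4,6,8}
'c' @ 3: {5,7}  [accepting]
end set {5,7} — state 5 in

Answer: ACCEPT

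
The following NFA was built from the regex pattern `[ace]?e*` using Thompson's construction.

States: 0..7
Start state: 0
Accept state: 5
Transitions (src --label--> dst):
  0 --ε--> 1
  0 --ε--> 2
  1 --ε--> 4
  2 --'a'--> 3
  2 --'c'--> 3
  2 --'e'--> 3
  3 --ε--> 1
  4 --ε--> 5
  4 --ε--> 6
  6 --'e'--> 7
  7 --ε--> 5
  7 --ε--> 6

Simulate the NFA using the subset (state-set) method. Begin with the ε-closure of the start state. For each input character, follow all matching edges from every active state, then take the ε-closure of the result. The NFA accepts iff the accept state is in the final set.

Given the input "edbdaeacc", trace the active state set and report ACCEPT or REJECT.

initial (ε-close {0}): {0,1,2,4,5,6}
'e' @ 1: {1,3,4,5,6,7}  [accepting]
'd' @ 2: {}  — no active states
rest 'bdaeacc' ignored (set empty)
final: {}; accept 5 not in set

Answer: REJECT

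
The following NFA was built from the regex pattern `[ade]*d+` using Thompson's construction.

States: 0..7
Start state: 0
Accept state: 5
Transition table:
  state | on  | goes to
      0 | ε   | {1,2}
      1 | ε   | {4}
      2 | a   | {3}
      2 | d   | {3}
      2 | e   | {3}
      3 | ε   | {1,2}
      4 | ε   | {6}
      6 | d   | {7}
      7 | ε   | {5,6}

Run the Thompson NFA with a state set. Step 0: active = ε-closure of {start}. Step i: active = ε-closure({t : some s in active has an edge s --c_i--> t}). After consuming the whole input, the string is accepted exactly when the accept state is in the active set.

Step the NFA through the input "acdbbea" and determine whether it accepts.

Answer: REJECT

Steps:
S₀ = ε-closure({0}) = {0,1,2,4,6}
'a' @ 1: {1,2,3,4,6}
'c' @ 2: {}  — state set empty
rest 'dbbea' ignored (set empty)
final: {}; accept 5 not in set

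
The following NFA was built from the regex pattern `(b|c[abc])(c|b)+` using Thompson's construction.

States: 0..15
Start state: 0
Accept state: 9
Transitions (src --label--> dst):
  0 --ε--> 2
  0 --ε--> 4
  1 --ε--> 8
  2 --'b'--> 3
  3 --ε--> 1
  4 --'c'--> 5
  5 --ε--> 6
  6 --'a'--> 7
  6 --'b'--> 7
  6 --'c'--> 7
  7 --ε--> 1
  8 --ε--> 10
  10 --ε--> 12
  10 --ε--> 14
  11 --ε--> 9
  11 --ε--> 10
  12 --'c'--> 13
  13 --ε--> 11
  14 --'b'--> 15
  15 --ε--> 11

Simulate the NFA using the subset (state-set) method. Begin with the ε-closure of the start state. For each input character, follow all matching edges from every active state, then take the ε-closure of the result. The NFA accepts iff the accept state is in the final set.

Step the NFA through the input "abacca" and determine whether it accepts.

initial (ε-close {0}): {0,2,4}
'a' @ 1: {}  — no active states
rest 'bacca' ignored (set empty)
final: {}; accept 9 not in set

Answer: REJECT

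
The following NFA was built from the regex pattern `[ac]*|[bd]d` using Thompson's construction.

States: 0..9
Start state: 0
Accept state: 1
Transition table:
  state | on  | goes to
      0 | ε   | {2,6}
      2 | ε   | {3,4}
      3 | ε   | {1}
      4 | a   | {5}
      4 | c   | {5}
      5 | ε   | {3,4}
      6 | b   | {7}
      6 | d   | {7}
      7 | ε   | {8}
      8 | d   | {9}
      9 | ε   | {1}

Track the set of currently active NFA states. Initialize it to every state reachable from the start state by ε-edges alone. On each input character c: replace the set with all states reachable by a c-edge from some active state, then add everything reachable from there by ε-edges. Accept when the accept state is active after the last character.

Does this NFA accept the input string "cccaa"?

Answer: ACCEPT

Steps:
start: ε-closure({0}) = {0,1,2,3,4,6}
'c' @ 1: {1,3,4,5}  [accepting]
'c' @ 2: {1,3,4,5}  [accepting]
'c' @ 3: {1,3,4,5}  [accepting]
'a' @ 4: {1,3,4,5}  [accepting]
'a' @ 5: {1,3,4,5}  [accepting]
end set {1,3,4,5} — state 1 in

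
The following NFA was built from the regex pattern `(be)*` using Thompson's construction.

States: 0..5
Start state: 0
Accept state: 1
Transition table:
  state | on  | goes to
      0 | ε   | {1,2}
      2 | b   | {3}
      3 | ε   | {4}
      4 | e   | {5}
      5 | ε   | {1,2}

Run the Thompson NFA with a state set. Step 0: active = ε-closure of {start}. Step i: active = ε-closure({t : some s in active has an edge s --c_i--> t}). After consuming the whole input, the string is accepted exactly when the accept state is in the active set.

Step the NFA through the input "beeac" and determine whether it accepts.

initial (ε-close {0}): {0,1,2}
'b' @ 1: {3,4}
'e' @ 2: {1,2,5}  [accepting]
'e' @ 3: {}  — state set empty
rest 'ac' ignored (set empty)
after full input: {}  (accept=1 not in)

Answer: REJECT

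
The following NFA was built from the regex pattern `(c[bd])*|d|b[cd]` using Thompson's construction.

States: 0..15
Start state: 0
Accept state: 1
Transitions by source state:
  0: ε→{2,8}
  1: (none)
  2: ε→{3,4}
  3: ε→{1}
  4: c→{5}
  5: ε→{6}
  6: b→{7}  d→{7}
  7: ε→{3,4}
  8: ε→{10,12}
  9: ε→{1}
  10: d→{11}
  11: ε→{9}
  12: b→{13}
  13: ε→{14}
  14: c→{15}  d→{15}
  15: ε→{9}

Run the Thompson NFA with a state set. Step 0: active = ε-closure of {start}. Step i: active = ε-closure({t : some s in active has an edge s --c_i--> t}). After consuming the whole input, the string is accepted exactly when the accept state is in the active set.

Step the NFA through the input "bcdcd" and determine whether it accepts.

Answer: REJECT

Derivation:
initial (ε-close {0}): {0,1,2,3,4,8,10,12}
'b' @ 1: {13,14}
'c' @ 2: {1,9,15}  (accept∈set)
'd' @ 3: {}  — state set empty
rest 'cd' ignored (set empty)
final: {}; accept 1 not in set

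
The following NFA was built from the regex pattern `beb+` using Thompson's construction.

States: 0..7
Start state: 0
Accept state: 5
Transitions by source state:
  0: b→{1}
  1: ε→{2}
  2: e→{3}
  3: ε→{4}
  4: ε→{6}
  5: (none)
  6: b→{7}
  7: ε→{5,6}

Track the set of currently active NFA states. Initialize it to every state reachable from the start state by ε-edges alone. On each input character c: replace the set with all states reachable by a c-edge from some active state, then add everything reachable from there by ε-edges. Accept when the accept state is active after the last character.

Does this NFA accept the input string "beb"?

Answer: ACCEPT

Trace:
S₀ = ε-closure({0}) = {0}
'b' @ 1: {1,2}
'e' @ 2: {3,4,6}
'b' @ 3: {5,6,7}  [accepting]
end set {5,6,7} — state 5 in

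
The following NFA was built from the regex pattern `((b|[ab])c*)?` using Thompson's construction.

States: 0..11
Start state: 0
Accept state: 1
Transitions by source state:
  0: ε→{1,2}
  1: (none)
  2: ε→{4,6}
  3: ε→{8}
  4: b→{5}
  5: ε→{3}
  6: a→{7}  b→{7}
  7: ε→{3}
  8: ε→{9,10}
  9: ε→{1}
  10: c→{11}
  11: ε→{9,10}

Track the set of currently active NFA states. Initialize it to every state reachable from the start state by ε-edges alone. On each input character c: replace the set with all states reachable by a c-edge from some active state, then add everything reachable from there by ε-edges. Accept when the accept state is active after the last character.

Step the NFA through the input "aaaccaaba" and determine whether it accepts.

S₀ = ε-closure({0}) = {0,1,2,4,6}
'a' @ 1: {1,3,7,8,9,10}  [accepting]
'a' @ 2: {}  — dead — no transitions
rest 'accaaba' ignored (set empty)
final: {}; accept 1 not in set

Answer: REJECT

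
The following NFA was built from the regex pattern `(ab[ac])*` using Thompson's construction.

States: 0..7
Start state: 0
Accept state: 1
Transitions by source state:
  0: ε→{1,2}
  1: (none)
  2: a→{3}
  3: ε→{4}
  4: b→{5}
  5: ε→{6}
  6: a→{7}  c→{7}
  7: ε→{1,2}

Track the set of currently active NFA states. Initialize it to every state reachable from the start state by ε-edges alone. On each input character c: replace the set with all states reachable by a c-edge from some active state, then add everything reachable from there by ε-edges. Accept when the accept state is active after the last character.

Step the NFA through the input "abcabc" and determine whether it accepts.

Answer: ACCEPT

Derivation:
initial (ε-close {0}): {0,1,2}
'a' @ 1: {3,4}
'b' @ 2: {5,6}
'c' @ 3: {1,2,7}  [accepting]
'a' @ 4: {3,4}
'b' @ 5: {5,6}
'c' @ 6: {1,2,7}  [accepting]
end set {1,2,7} — state 1 in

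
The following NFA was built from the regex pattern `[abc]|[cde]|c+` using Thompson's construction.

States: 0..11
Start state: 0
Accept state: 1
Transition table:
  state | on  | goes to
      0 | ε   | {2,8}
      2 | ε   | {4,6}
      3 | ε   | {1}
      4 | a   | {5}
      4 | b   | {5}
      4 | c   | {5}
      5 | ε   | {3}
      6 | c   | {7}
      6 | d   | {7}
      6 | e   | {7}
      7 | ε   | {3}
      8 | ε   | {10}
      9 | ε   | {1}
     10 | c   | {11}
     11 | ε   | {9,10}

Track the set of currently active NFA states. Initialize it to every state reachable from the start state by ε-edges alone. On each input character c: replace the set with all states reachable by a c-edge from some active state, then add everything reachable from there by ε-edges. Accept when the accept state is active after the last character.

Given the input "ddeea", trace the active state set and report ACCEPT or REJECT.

Answer: REJECT

Trace:
S₀ = ε-closure({0}) = {0,2,4,6,8,10}
'd' @ 1: {1,3,7}  ✓accept
'd' @ 2: {}  — state set empty
rest 'eea' ignored (set empty)
final: {}; accept 1 not in set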